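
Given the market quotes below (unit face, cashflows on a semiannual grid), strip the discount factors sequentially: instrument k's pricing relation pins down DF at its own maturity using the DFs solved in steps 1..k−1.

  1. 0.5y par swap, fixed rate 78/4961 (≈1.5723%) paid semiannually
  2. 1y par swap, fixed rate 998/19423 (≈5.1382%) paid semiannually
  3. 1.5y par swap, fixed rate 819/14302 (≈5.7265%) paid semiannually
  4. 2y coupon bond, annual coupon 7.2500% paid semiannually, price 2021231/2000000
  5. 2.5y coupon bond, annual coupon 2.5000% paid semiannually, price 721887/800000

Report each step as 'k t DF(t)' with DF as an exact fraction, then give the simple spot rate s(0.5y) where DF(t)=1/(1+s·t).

1 1/2 4961/5000
2 1 9501/10000
3 3/2 9181/10000
4 2 547/625
5 5/2 8451/10000
s(0.5y) = (1/(4961/5000) − 1)/(1/2) = 78/4961 ≈ 1.5723%

step 1 [0.5y] swap r/2=39/4961: DF=(1 − 39/4961·(0))/(1+39/4961) = 4961/5000 ≈ 0.992200
step 2 [1y] swap r/2=499/19423: DF=(1 − 499/19423·(0.992200))/(1+499/19423) = 9501/10000 ≈ 0.950100
step 3 [1.5y] swap r/2=819/28604: DF=(1 − 819/28604·(0.992200+0.950100))/(1+819/28604) = 9181/10000 ≈ 0.918100
step 4 [2y] bond c/2=29/800: DF=(2021231/2000000 − 29/800·(0.992200+0.950100+0.918100))/(1+29/800) = 547/625 ≈ 0.875200
step 5 [2.5y] bond c/2=1/80: DF=(721887/800000 − 1/80·(0.992200+0.950100+0.918100+0.875200))/(1+1/80) = 8451/10000 ≈ 0.845100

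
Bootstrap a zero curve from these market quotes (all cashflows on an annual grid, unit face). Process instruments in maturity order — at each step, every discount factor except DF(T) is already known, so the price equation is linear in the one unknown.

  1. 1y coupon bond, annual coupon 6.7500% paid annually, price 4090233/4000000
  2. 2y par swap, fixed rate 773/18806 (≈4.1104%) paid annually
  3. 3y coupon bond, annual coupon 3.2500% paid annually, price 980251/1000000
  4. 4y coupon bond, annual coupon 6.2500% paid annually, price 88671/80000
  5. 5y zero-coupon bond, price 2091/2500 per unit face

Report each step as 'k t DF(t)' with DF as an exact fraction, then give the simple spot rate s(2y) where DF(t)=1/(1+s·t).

step 1 [1y] bond c/1=27/400: DF=(4090233/4000000 − 27/400·(0))/(1+27/400) = 9579/10000 ≈ 0.957900
step 2 [2y] swap r/1=773/18806: DF=(1 − 773/18806·(0.957900))/(1+773/18806) = 9227/10000 ≈ 0.922700
step 3 [3y] bond c/1=13/400: DF=(980251/1000000 − 13/400·(0.957900+0.922700))/(1+13/400) = 4451/5000 ≈ 0.890200
step 4 [4y] bond c/1=1/16: DF=(88671/80000 − 1/16·(0.957900+0.922700+0.890200))/(1+1/16) = 4401/5000 ≈ 0.880200
step 5 [5y] zero: DF = P = 2091/2500 ≈ 0.836400

1 1 9579/10000
2 2 9227/10000
3 3 4451/5000
4 4 4401/5000
5 5 2091/2500
s(2y) = (1/(9227/10000) − 1)/(2) = 773/18454 ≈ 4.1888%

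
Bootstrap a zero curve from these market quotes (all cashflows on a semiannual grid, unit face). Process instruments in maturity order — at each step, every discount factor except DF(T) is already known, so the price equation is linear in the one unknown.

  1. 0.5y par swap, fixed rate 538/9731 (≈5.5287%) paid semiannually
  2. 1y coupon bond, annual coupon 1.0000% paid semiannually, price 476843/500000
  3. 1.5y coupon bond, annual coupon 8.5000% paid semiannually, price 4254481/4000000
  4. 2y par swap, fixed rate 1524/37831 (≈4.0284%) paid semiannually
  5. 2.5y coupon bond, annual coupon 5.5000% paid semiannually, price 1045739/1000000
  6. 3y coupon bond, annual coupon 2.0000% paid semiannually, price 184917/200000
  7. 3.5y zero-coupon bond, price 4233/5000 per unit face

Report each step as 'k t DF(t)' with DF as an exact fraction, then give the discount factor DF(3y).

step 1 [0.5y] swap r/2=269/9731: DF=(1 − 269/9731·(0))/(1+269/9731) = 9731/10000 ≈ 0.973100
step 2 [1y] bond c/2=1/200: DF=(476843/500000 − 1/200·(0.973100))/(1+1/200) = 9441/10000 ≈ 0.944100
step 3 [1.5y] bond c/2=17/400: DF=(4254481/4000000 − 17/400·(0.973100+0.944100))/(1+17/400) = 9421/10000 ≈ 0.942100
step 4 [2y] swap r/2=762/37831: DF=(1 − 762/37831·(0.973100+0.944100+0.942100))/(1+762/37831) = 4619/5000 ≈ 0.923800
step 5 [2.5y] bond c/2=11/400: DF=(1045739/1000000 − 11/400·(0.973100+0.944100+0.942100+0.923800))/(1+11/400) = 1833/2000 ≈ 0.916500
step 6 [3y] bond c/2=1/100: DF=(184917/200000 − 1/100·(0.973100+0.944100+0.942100+0.923800+0.916500))/(1+1/100) = 8689/10000 ≈ 0.868900
step 7 [3.5y] zero: DF = P = 4233/5000 ≈ 0.846600

1 1/2 9731/10000
2 1 9441/10000
3 3/2 9421/10000
4 2 4619/5000
5 5/2 1833/2000
6 3 8689/10000
7 7/2 4233/5000
DF(3y) = 8689/10000 ≈ 0.868900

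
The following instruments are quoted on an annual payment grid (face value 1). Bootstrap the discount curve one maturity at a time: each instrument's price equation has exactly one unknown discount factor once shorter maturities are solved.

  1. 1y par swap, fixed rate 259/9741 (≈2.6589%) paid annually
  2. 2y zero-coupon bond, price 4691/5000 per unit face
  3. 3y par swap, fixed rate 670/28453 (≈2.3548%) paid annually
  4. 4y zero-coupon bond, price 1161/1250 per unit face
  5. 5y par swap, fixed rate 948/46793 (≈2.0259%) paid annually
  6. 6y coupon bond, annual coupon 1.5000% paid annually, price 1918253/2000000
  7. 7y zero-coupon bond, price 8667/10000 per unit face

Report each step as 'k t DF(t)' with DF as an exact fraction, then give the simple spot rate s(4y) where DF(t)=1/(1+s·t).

1 1 9741/10000
2 2 4691/5000
3 3 933/1000
4 4 1161/1250
5 5 2263/2500
6 6 4379/5000
7 7 8667/10000
s(4y) = (1/(1161/1250) − 1)/(4) = 89/4644 ≈ 1.9165%

step 1 [1y] swap r/1=259/9741: DF=(1 − 259/9741·(0))/(1+259/9741) = 9741/10000 ≈ 0.974100
step 2 [2y] zero: DF = P = 4691/5000 ≈ 0.938200
step 3 [3y] swap r/1=670/28453: DF=(1 − 670/28453·(0.974100+0.938200))/(1+670/28453) = 933/1000 ≈ 0.933000
step 4 [4y] zero: DF = P = 1161/1250 ≈ 0.928800
step 5 [5y] swap r/1=948/46793: DF=(1 − 948/46793·(0.974100+0.938200+0.933000+0.928800))/(1+948/46793) = 2263/2500 ≈ 0.905200
step 6 [6y] bond c/1=3/200: DF=(1918253/2000000 − 3/200·(0.974100+0.938200+0.933000+0.928800+0.905200))/(1+3/200) = 4379/5000 ≈ 0.875800
step 7 [7y] zero: DF = P = 8667/10000 ≈ 0.866700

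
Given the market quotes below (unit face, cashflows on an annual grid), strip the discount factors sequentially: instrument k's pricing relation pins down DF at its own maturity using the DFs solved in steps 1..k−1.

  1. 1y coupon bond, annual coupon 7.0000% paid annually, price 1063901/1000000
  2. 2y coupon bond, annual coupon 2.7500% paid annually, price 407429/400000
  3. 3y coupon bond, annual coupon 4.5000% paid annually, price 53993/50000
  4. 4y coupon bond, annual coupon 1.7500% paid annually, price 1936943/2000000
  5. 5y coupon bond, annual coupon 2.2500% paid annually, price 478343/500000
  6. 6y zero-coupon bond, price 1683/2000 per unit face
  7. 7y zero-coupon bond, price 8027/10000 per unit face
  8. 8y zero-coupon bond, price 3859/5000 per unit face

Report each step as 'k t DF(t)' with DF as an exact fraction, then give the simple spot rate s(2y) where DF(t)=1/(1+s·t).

1 1 9943/10000
2 2 9647/10000
3 3 949/1000
4 4 4509/5000
5 5 4259/5000
6 6 1683/2000
7 7 8027/10000
8 8 3859/5000
s(2y) = (1/(9647/10000) − 1)/(2) = 353/19294 ≈ 1.8296%

step 1 [1y] bond c/1=7/100: DF=(1063901/1000000 − 7/100·(0))/(1+7/100) = 9943/10000 ≈ 0.994300
step 2 [2y] bond c/1=11/400: DF=(407429/400000 − 11/400·(0.994300))/(1+11/400) = 9647/10000 ≈ 0.964700
step 3 [3y] bond c/1=9/200: DF=(53993/50000 − 9/200·(0.994300+0.964700))/(1+9/200) = 949/1000 ≈ 0.949000
step 4 [4y] bond c/1=7/400: DF=(1936943/2000000 − 7/400·(0.994300+0.964700+0.949000))/(1+7/400) = 4509/5000 ≈ 0.901800
step 5 [5y] bond c/1=9/400: DF=(478343/500000 − 9/400·(0.994300+0.964700+0.949000+0.901800))/(1+9/400) = 4259/5000 ≈ 0.851800
step 6 [6y] zero: DF = P = 1683/2000 ≈ 0.841500
step 7 [7y] zero: DF = P = 8027/10000 ≈ 0.802700
step 8 [8y] zero: DF = P = 3859/5000 ≈ 0.771800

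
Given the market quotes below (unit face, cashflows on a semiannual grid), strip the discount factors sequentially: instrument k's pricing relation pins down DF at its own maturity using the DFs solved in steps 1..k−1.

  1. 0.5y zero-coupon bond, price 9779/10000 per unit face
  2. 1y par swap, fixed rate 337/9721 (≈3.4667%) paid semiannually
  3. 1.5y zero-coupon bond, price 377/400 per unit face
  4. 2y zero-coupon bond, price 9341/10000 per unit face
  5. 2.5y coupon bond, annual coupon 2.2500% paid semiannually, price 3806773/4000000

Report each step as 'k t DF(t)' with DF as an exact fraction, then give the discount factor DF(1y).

step 1 [0.5y] zero: DF = P = 9779/10000 ≈ 0.977900
step 2 [1y] swap r/2=337/19442: DF=(1 − 337/19442·(0.977900))/(1+337/19442) = 9663/10000 ≈ 0.966300
step 3 [1.5y] zero: DF = P = 377/400 ≈ 0.942500
step 4 [2y] zero: DF = P = 9341/10000 ≈ 0.934100
step 5 [2.5y] bond c/2=9/800: DF=(3806773/4000000 − 9/800·(0.977900+0.966300+0.942500+0.934100))/(1+9/800) = 4493/5000 ≈ 0.898600

1 1/2 9779/10000
2 1 9663/10000
3 3/2 377/400
4 2 9341/10000
5 5/2 4493/5000
DF(1y) = 9663/10000 ≈ 0.966300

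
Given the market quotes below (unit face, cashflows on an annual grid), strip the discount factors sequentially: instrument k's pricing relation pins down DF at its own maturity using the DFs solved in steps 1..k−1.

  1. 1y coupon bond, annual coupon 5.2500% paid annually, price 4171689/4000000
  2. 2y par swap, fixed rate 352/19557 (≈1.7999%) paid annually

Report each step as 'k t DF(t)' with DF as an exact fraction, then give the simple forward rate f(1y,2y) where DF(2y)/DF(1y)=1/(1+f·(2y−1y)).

step 1 [1y] bond c/1=21/400: DF=(4171689/4000000 − 21/400·(0))/(1+21/400) = 9909/10000 ≈ 0.990900
step 2 [2y] swap r/1=352/19557: DF=(1 − 352/19557·(0.990900))/(1+352/19557) = 603/625 ≈ 0.964800

1 1 9909/10000
2 2 603/625
f(1y,2y) = ((9909/10000)/(603/625) − 1)/(1) = 29/1072 ≈ 2.7052%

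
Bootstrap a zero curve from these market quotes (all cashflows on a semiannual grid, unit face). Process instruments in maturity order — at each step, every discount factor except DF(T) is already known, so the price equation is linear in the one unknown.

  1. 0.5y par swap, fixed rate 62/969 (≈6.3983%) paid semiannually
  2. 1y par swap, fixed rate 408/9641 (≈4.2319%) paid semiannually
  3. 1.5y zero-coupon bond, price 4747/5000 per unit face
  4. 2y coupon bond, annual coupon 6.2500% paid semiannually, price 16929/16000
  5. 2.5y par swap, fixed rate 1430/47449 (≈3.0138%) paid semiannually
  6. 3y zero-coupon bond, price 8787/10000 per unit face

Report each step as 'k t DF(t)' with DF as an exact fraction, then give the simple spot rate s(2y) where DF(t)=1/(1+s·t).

1 1/2 969/1000
2 1 1199/1250
3 3/2 4747/5000
4 2 2347/2500
5 5/2 1857/2000
6 3 8787/10000
s(2y) = (1/(2347/2500) − 1)/(2) = 153/4694 ≈ 3.2595%

step 1 [0.5y] swap r/2=31/969: DF=(1 − 31/969·(0))/(1+31/969) = 969/1000 ≈ 0.969000
step 2 [1y] swap r/2=204/9641: DF=(1 − 204/9641·(0.969000))/(1+204/9641) = 1199/1250 ≈ 0.959200
step 3 [1.5y] zero: DF = P = 4747/5000 ≈ 0.949400
step 4 [2y] bond c/2=1/32: DF=(16929/16000 − 1/32·(0.969000+0.959200+0.949400))/(1+1/32) = 2347/2500 ≈ 0.938800
step 5 [2.5y] swap r/2=715/47449: DF=(1 − 715/47449·(0.969000+0.959200+0.949400+0.938800))/(1+715/47449) = 1857/2000 ≈ 0.928500
step 6 [3y] zero: DF = P = 8787/10000 ≈ 0.878700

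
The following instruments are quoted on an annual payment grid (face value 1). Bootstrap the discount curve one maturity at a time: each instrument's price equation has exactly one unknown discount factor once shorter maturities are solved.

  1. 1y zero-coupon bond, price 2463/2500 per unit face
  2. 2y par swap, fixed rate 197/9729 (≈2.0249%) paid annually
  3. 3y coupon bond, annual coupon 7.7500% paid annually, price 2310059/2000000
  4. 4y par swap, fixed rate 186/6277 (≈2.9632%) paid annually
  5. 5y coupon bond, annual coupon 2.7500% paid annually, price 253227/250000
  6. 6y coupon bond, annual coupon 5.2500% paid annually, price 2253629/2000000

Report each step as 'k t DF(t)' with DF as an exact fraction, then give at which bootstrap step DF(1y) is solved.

1 1 2463/2500
2 2 4803/5000
3 3 233/250
4 4 2221/2500
5 5 177/200
6 6 4193/5000
DF(1y) is solved at step 1

step 1 [1y] zero: DF = P = 2463/2500 ≈ 0.985200
step 2 [2y] swap r/1=197/9729: DF=(1 − 197/9729·(0.985200))/(1+197/9729) = 4803/5000 ≈ 0.960600
step 3 [3y] bond c/1=31/400: DF=(2310059/2000000 − 31/400·(0.985200+0.960600))/(1+31/400) = 233/250 ≈ 0.932000
step 4 [4y] swap r/1=186/6277: DF=(1 − 186/6277·(0.985200+0.960600+0.932000))/(1+186/6277) = 2221/2500 ≈ 0.888400
step 5 [5y] bond c/1=11/400: DF=(253227/250000 − 11/400·(0.985200+0.960600+0.932000+0.888400))/(1+11/400) = 177/200 ≈ 0.885000
step 6 [6y] bond c/1=21/400: DF=(2253629/2000000 − 21/400·(0.985200+0.960600+0.932000+0.888400+0.885000))/(1+21/400) = 4193/5000 ≈ 0.838600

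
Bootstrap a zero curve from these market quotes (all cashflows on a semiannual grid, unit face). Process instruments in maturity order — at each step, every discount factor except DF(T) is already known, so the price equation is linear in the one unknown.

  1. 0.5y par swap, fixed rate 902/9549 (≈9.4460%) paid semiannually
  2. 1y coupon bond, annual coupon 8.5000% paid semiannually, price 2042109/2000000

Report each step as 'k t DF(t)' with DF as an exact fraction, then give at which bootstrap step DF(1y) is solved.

step 1 [0.5y] swap r/2=451/9549: DF=(1 − 451/9549·(0))/(1+451/9549) = 9549/10000 ≈ 0.954900
step 2 [1y] bond c/2=17/400: DF=(2042109/2000000 − 17/400·(0.954900))/(1+17/400) = 1881/2000 ≈ 0.940500

1 1/2 9549/10000
2 1 1881/2000
DF(1y) is solved at step 2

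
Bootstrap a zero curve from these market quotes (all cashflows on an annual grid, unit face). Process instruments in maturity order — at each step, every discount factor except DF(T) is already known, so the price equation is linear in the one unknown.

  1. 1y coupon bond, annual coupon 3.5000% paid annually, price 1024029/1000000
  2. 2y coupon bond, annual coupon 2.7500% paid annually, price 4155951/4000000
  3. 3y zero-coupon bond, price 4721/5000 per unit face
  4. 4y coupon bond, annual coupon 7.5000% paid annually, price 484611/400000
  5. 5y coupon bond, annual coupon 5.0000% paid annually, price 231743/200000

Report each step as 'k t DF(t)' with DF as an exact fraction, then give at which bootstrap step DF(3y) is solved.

1 1 4947/5000
2 2 9847/10000
3 3 4721/5000
4 4 4617/5000
5 5 4603/5000
DF(3y) is solved at step 3

step 1 [1y] bond c/1=7/200: DF=(1024029/1000000 − 7/200·(0))/(1+7/200) = 4947/5000 ≈ 0.989400
step 2 [2y] bond c/1=11/400: DF=(4155951/4000000 − 11/400·(0.989400))/(1+11/400) = 9847/10000 ≈ 0.984700
step 3 [3y] zero: DF = P = 4721/5000 ≈ 0.944200
step 4 [4y] bond c/1=3/40: DF=(484611/400000 − 3/40·(0.989400+0.984700+0.944200))/(1+3/40) = 4617/5000 ≈ 0.923400
step 5 [5y] bond c/1=1/20: DF=(231743/200000 − 1/20·(0.989400+0.984700+0.944200+0.923400))/(1+1/20) = 4603/5000 ≈ 0.920600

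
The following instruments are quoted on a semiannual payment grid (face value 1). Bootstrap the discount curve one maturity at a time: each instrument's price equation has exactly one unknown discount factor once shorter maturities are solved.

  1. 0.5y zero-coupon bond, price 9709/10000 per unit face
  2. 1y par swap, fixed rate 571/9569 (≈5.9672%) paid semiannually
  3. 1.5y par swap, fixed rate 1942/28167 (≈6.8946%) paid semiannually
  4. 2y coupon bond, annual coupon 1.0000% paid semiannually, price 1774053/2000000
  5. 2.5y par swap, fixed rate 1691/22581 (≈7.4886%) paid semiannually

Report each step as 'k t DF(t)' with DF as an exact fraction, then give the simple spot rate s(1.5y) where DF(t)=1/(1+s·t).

step 1 [0.5y] zero: DF = P = 9709/10000 ≈ 0.970900
step 2 [1y] swap r/2=571/19138: DF=(1 − 571/19138·(0.970900))/(1+571/19138) = 9429/10000 ≈ 0.942900
step 3 [1.5y] swap r/2=971/28167: DF=(1 − 971/28167·(0.970900+0.942900))/(1+971/28167) = 9029/10000 ≈ 0.902900
step 4 [2y] bond c/2=1/200: DF=(1774053/2000000 − 1/200·(0.970900+0.942900+0.902900))/(1+1/200) = 4343/5000 ≈ 0.868600
step 5 [2.5y] swap r/2=1691/45162: DF=(1 − 1691/45162·(0.970900+0.942900+0.902900+0.868600))/(1+1691/45162) = 8309/10000 ≈ 0.830900

1 1/2 9709/10000
2 1 9429/10000
3 3/2 9029/10000
4 2 4343/5000
5 5/2 8309/10000
s(1.5y) = (1/(9029/10000) − 1)/(3/2) = 1942/27087 ≈ 7.1695%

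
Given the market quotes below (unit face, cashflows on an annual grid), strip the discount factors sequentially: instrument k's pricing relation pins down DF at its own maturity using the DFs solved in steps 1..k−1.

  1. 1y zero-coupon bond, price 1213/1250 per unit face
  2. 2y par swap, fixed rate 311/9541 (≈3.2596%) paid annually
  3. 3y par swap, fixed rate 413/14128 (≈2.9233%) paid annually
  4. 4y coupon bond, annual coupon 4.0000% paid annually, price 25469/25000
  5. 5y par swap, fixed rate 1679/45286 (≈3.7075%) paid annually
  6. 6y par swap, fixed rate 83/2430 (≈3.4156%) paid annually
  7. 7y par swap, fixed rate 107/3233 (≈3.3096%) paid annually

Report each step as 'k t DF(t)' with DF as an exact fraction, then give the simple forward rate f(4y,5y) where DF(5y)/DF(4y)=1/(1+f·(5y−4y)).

1 1 1213/1250
2 2 4689/5000
3 3 4587/5000
4 4 8709/10000
5 5 8321/10000
6 6 4087/5000
7 7 7967/10000
f(4y,5y) = ((8709/10000)/(8321/10000) − 1)/(1) = 388/8321 ≈ 4.6629%

step 1 [1y] zero: DF = P = 1213/1250 ≈ 0.970400
step 2 [2y] swap r/1=311/9541: DF=(1 − 311/9541·(0.970400))/(1+311/9541) = 4689/5000 ≈ 0.937800
step 3 [3y] swap r/1=413/14128: DF=(1 − 413/14128·(0.970400+0.937800))/(1+413/14128) = 4587/5000 ≈ 0.917400
step 4 [4y] bond c/1=1/25: DF=(25469/25000 − 1/25·(0.970400+0.937800+0.917400))/(1+1/25) = 8709/10000 ≈ 0.870900
step 5 [5y] swap r/1=1679/45286: DF=(1 − 1679/45286·(0.970400+0.937800+0.917400+0.870900))/(1+1679/45286) = 8321/10000 ≈ 0.832100
step 6 [6y] swap r/1=83/2430: DF=(1 − 83/2430·(0.970400+0.937800+0.917400+0.870900+0.832100))/(1+83/2430) = 4087/5000 ≈ 0.817400
step 7 [7y] swap r/1=107/3233: DF=(1 − 107/3233·(0.970400+0.937800+0.917400+0.870900+0.832100+0.817400))/(1+107/3233) = 7967/10000 ≈ 0.796700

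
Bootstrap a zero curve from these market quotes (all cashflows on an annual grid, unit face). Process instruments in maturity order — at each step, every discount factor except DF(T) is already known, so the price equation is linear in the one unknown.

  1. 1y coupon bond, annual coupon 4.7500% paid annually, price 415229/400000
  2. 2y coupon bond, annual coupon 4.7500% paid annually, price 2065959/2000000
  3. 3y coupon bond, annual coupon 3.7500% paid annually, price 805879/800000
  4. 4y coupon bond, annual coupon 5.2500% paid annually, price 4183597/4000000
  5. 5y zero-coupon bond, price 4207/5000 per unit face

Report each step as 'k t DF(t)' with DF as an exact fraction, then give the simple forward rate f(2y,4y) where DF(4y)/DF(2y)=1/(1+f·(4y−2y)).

1 1 991/1000
2 2 2353/2500
3 3 9011/10000
4 4 2131/2500
5 5 4207/5000
f(2y,4y) = ((2353/2500)/(2131/2500) − 1)/(2) = 111/2131 ≈ 5.2088%

step 1 [1y] bond c/1=19/400: DF=(415229/400000 − 19/400·(0))/(1+19/400) = 991/1000 ≈ 0.991000
step 2 [2y] bond c/1=19/400: DF=(2065959/2000000 − 19/400·(0.991000))/(1+19/400) = 2353/2500 ≈ 0.941200
step 3 [3y] bond c/1=3/80: DF=(805879/800000 − 3/80·(0.991000+0.941200))/(1+3/80) = 9011/10000 ≈ 0.901100
step 4 [4y] bond c/1=21/400: DF=(4183597/4000000 − 21/400·(0.991000+0.941200+0.901100))/(1+21/400) = 2131/2500 ≈ 0.852400
step 5 [5y] zero: DF = P = 4207/5000 ≈ 0.841400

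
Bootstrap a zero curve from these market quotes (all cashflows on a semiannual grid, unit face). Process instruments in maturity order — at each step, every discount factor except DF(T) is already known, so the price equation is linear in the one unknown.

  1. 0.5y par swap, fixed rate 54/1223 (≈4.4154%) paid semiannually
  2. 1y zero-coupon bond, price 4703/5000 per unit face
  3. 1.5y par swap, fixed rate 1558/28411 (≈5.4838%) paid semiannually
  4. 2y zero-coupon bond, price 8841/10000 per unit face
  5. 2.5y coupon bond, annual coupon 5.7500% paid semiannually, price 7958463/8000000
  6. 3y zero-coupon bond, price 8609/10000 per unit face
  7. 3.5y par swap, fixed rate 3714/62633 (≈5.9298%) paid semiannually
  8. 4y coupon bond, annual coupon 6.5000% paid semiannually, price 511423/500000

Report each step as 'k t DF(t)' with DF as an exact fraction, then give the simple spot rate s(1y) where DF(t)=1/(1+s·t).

1 1/2 1223/1250
2 1 4703/5000
3 3/2 9221/10000
4 2 8841/10000
5 5/2 8629/10000
6 3 8609/10000
7 7/2 8143/10000
8 4 1587/2000
s(1y) = (1/(4703/5000) − 1)/(1) = 297/4703 ≈ 6.3151%

step 1 [0.5y] swap r/2=27/1223: DF=(1 − 27/1223·(0))/(1+27/1223) = 1223/1250 ≈ 0.978400
step 2 [1y] zero: DF = P = 4703/5000 ≈ 0.940600
step 3 [1.5y] swap r/2=779/28411: DF=(1 − 779/28411·(0.978400+0.940600))/(1+779/28411) = 9221/10000 ≈ 0.922100
step 4 [2y] zero: DF = P = 8841/10000 ≈ 0.884100
step 5 [2.5y] bond c/2=23/800: DF=(7958463/8000000 − 23/800·(0.978400+0.940600+0.922100+0.884100))/(1+23/800) = 8629/10000 ≈ 0.862900
step 6 [3y] zero: DF = P = 8609/10000 ≈ 0.860900
step 7 [3.5y] swap r/2=1857/62633: DF=(1 − 1857/62633·(0.978400+0.940600+0.922100+0.884100+0.862900+0.860900))/(1+1857/62633) = 8143/10000 ≈ 0.814300
step 8 [4y] bond c/2=13/400: DF=(511423/500000 − 13/400·(0.978400+0.940600+0.922100+0.884100+0.862900+0.860900+0.814300))/(1+13/400) = 1587/2000 ≈ 0.793500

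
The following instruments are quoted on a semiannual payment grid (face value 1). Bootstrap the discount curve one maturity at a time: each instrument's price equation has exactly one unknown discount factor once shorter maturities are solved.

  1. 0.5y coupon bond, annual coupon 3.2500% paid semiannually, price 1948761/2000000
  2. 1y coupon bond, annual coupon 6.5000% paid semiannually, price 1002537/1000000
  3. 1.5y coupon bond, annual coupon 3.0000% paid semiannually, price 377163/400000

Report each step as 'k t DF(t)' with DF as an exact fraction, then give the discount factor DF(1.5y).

1 1/2 2397/2500
2 1 588/625
3 3/2 9009/10000
DF(1.5y) = 9009/10000 ≈ 0.900900

step 1 [0.5y] bond c/2=13/800: DF=(1948761/2000000 − 13/800·(0))/(1+13/800) = 2397/2500 ≈ 0.958800
step 2 [1y] bond c/2=13/400: DF=(1002537/1000000 − 13/400·(0.958800))/(1+13/400) = 588/625 ≈ 0.940800
step 3 [1.5y] bond c/2=3/200: DF=(377163/400000 − 3/200·(0.958800+0.940800))/(1+3/200) = 9009/10000 ≈ 0.900900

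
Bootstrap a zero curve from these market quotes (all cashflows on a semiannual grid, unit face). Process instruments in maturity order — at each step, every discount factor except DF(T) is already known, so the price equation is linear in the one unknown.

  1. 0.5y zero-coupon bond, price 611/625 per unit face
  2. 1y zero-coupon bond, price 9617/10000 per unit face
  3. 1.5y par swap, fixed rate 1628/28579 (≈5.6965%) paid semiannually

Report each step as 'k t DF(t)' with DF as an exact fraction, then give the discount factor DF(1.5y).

1 1/2 611/625
2 1 9617/10000
3 3/2 4593/5000
DF(1.5y) = 4593/5000 ≈ 0.918600

step 1 [0.5y] zero: DF = P = 611/625 ≈ 0.977600
step 2 [1y] zero: DF = P = 9617/10000 ≈ 0.961700
step 3 [1.5y] swap r/2=814/28579: DF=(1 − 814/28579·(0.977600+0.961700))/(1+814/28579) = 4593/5000 ≈ 0.918600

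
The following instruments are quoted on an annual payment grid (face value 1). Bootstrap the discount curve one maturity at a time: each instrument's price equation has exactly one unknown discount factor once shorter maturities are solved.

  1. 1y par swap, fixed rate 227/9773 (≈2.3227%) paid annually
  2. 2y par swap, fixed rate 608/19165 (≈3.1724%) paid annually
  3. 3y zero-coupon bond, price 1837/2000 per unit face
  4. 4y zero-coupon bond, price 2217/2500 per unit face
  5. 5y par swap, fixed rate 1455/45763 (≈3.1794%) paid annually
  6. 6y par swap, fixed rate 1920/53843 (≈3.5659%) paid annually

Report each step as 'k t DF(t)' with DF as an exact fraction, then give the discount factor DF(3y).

step 1 [1y] swap r/1=227/9773: DF=(1 − 227/9773·(0))/(1+227/9773) = 9773/10000 ≈ 0.977300
step 2 [2y] swap r/1=608/19165: DF=(1 − 608/19165·(0.977300))/(1+608/19165) = 587/625 ≈ 0.939200
step 3 [3y] zero: DF = P = 1837/2000 ≈ 0.918500
step 4 [4y] zero: DF = P = 2217/2500 ≈ 0.886800
step 5 [5y] swap r/1=1455/45763: DF=(1 − 1455/45763·(0.977300+0.939200+0.918500+0.886800))/(1+1455/45763) = 1709/2000 ≈ 0.854500
step 6 [6y] swap r/1=1920/53843: DF=(1 − 1920/53843·(0.977300+0.939200+0.918500+0.886800+0.854500))/(1+1920/53843) = 101/125 ≈ 0.808000

1 1 9773/10000
2 2 587/625
3 3 1837/2000
4 4 2217/2500
5 5 1709/2000
6 6 101/125
DF(3y) = 1837/2000 ≈ 0.918500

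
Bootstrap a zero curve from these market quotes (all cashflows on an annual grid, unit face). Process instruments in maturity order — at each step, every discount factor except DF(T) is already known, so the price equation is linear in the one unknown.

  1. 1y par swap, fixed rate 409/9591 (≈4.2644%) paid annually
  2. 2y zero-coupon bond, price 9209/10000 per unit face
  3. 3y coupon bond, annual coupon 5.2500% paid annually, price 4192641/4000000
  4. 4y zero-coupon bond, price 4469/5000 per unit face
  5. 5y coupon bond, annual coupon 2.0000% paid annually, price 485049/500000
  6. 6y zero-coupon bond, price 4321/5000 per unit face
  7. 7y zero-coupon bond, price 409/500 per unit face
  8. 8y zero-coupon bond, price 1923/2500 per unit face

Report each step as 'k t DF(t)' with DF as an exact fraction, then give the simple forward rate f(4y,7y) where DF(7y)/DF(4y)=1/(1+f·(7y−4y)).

step 1 [1y] swap r/1=409/9591: DF=(1 − 409/9591·(0))/(1+409/9591) = 9591/10000 ≈ 0.959100
step 2 [2y] zero: DF = P = 9209/10000 ≈ 0.920900
step 3 [3y] bond c/1=21/400: DF=(4192641/4000000 − 21/400·(0.959100+0.920900))/(1+21/400) = 9021/10000 ≈ 0.902100
step 4 [4y] zero: DF = P = 4469/5000 ≈ 0.893800
step 5 [5y] bond c/1=1/50: DF=(485049/500000 − 1/50·(0.959100+0.920900+0.902100+0.893800))/(1+1/50) = 879/1000 ≈ 0.879000
step 6 [6y] zero: DF = P = 4321/5000 ≈ 0.864200
step 7 [7y] zero: DF = P = 409/500 ≈ 0.818000
step 8 [8y] zero: DF = P = 1923/2500 ≈ 0.769200

1 1 9591/10000
2 2 9209/10000
3 3 9021/10000
4 4 4469/5000
5 5 879/1000
6 6 4321/5000
7 7 409/500
8 8 1923/2500
f(4y,7y) = ((4469/5000)/(409/500) − 1)/(3) = 379/12270 ≈ 3.0888%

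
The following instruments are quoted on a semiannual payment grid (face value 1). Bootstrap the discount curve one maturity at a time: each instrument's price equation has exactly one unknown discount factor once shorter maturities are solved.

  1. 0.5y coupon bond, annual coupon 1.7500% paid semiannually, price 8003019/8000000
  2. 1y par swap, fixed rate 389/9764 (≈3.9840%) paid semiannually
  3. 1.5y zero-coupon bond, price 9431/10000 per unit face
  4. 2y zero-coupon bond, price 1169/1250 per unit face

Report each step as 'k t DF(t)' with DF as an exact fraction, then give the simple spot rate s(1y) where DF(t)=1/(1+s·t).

step 1 [0.5y] bond c/2=7/800: DF=(8003019/8000000 − 7/800·(0))/(1+7/800) = 9917/10000 ≈ 0.991700
step 2 [1y] swap r/2=389/19528: DF=(1 − 389/19528·(0.991700))/(1+389/19528) = 9611/10000 ≈ 0.961100
step 3 [1.5y] zero: DF = P = 9431/10000 ≈ 0.943100
step 4 [2y] zero: DF = P = 1169/1250 ≈ 0.935200

1 1/2 9917/10000
2 1 9611/10000
3 3/2 9431/10000
4 2 1169/1250
s(1y) = (1/(9611/10000) − 1)/(1) = 389/9611 ≈ 4.0474%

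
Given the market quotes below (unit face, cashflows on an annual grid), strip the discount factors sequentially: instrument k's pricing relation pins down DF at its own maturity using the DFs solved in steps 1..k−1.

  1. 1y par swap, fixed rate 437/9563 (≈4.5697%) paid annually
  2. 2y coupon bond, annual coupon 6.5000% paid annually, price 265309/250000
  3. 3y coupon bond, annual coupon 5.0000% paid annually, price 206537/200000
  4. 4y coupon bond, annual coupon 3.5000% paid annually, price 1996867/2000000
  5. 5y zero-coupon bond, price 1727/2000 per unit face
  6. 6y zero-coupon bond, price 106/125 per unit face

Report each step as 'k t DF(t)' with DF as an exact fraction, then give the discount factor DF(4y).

step 1 [1y] swap r/1=437/9563: DF=(1 − 437/9563·(0))/(1+437/9563) = 9563/10000 ≈ 0.956300
step 2 [2y] bond c/1=13/200: DF=(265309/250000 − 13/200·(0.956300))/(1+13/200) = 9381/10000 ≈ 0.938100
step 3 [3y] bond c/1=1/20: DF=(206537/200000 − 1/20·(0.956300+0.938100))/(1+1/20) = 8933/10000 ≈ 0.893300
step 4 [4y] bond c/1=7/200: DF=(1996867/2000000 − 7/200·(0.956300+0.938100+0.893300))/(1+7/200) = 544/625 ≈ 0.870400
step 5 [5y] zero: DF = P = 1727/2000 ≈ 0.863500
step 6 [6y] zero: DF = P = 106/125 ≈ 0.848000

1 1 9563/10000
2 2 9381/10000
3 3 8933/10000
4 4 544/625
5 5 1727/2000
6 6 106/125
DF(4y) = 544/625 ≈ 0.870400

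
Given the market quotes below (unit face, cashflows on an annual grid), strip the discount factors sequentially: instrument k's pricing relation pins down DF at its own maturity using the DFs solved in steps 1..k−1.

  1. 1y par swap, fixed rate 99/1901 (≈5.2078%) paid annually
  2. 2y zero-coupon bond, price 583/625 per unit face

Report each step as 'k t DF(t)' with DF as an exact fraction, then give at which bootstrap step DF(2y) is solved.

step 1 [1y] swap r/1=99/1901: DF=(1 − 99/1901·(0))/(1+99/1901) = 1901/2000 ≈ 0.950500
step 2 [2y] zero: DF = P = 583/625 ≈ 0.932800

1 1 1901/2000
2 2 583/625
DF(2y) is solved at step 2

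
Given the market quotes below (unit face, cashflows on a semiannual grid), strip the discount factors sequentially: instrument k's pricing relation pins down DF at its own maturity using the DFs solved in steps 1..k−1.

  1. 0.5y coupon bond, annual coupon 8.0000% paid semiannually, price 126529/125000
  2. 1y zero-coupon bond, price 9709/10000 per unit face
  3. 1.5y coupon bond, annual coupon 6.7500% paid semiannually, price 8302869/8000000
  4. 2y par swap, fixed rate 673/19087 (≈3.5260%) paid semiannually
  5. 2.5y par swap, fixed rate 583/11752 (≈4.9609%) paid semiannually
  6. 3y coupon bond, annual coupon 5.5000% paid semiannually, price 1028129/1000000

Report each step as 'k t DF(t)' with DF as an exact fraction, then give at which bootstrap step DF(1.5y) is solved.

1 1/2 9733/10000
2 1 9709/10000
3 3/2 1881/2000
4 2 9327/10000
5 5/2 4417/5000
6 3 2187/2500
DF(1.5y) is solved at step 3

step 1 [0.5y] bond c/2=1/25: DF=(126529/125000 − 1/25·(0))/(1+1/25) = 9733/10000 ≈ 0.973300
step 2 [1y] zero: DF = P = 9709/10000 ≈ 0.970900
step 3 [1.5y] bond c/2=27/800: DF=(8302869/8000000 − 27/800·(0.973300+0.970900))/(1+27/800) = 1881/2000 ≈ 0.940500
step 4 [2y] swap r/2=673/38174: DF=(1 − 673/38174·(0.973300+0.970900+0.940500))/(1+673/38174) = 9327/10000 ≈ 0.932700
step 5 [2.5y] swap r/2=583/23504: DF=(1 − 583/23504·(0.973300+0.970900+0.940500+0.932700))/(1+583/23504) = 4417/5000 ≈ 0.883400
step 6 [3y] bond c/2=11/400: DF=(1028129/1000000 − 11/400·(0.973300+0.970900+0.940500+0.932700+0.883400))/(1+11/400) = 2187/2500 ≈ 0.874800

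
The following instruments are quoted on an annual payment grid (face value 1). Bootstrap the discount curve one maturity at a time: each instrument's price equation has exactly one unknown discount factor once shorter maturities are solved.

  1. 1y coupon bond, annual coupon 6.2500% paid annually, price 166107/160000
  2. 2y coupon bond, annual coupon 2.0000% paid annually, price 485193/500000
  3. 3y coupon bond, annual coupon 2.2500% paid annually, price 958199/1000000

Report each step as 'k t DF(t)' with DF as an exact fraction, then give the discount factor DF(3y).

1 1 9771/10000
2 2 4661/5000
3 3 8951/10000
DF(3y) = 8951/10000 ≈ 0.895100

step 1 [1y] bond c/1=1/16: DF=(166107/160000 − 1/16·(0))/(1+1/16) = 9771/10000 ≈ 0.977100
step 2 [2y] bond c/1=1/50: DF=(485193/500000 − 1/50·(0.977100))/(1+1/50) = 4661/5000 ≈ 0.932200
step 3 [3y] bond c/1=9/400: DF=(958199/1000000 − 9/400·(0.977100+0.932200))/(1+9/400) = 8951/10000 ≈ 0.895100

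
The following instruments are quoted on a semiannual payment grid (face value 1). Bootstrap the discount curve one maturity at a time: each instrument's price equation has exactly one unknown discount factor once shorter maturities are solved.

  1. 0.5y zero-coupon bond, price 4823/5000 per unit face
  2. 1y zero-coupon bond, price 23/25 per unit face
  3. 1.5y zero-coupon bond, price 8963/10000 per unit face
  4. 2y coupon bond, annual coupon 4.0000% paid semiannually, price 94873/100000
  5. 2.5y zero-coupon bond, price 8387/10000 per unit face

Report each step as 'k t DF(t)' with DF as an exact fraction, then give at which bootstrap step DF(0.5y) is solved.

1 1/2 4823/5000
2 1 23/25
3 3/2 8963/10000
4 2 2189/2500
5 5/2 8387/10000
DF(0.5y) is solved at step 1

step 1 [0.5y] zero: DF = P = 4823/5000 ≈ 0.964600
step 2 [1y] zero: DF = P = 23/25 ≈ 0.920000
step 3 [1.5y] zero: DF = P = 8963/10000 ≈ 0.896300
step 4 [2y] bond c/2=1/50: DF=(94873/100000 − 1/50·(0.964600+0.920000+0.896300))/(1+1/50) = 2189/2500 ≈ 0.875600
step 5 [2.5y] zero: DF = P = 8387/10000 ≈ 0.838700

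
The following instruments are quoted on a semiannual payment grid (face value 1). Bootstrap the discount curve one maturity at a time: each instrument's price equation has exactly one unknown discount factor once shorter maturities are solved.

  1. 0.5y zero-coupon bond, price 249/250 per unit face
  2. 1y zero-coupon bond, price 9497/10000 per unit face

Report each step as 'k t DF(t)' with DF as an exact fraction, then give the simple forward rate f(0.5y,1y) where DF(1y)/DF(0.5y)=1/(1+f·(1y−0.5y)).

step 1 [0.5y] zero: DF = P = 249/250 ≈ 0.996000
step 2 [1y] zero: DF = P = 9497/10000 ≈ 0.949700

1 1/2 249/250
2 1 9497/10000
f(0.5y,1y) = ((249/250)/(9497/10000) − 1)/(1/2) = 926/9497 ≈ 9.7504%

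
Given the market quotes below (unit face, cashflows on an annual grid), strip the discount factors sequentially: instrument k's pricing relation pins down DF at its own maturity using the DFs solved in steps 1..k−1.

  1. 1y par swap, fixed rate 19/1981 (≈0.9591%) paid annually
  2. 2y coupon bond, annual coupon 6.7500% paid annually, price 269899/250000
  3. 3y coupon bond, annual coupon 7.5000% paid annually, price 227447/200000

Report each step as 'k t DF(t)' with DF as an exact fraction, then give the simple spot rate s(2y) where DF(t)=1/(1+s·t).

step 1 [1y] swap r/1=19/1981: DF=(1 − 19/1981·(0))/(1+19/1981) = 1981/2000 ≈ 0.990500
step 2 [2y] bond c/1=27/400: DF=(269899/250000 − 27/400·(0.990500))/(1+27/400) = 9487/10000 ≈ 0.948700
step 3 [3y] bond c/1=3/40: DF=(227447/200000 − 3/40·(0.990500+0.948700))/(1+3/40) = 4613/5000 ≈ 0.922600

1 1 1981/2000
2 2 9487/10000
3 3 4613/5000
s(2y) = (1/(9487/10000) − 1)/(2) = 513/18974 ≈ 2.7037%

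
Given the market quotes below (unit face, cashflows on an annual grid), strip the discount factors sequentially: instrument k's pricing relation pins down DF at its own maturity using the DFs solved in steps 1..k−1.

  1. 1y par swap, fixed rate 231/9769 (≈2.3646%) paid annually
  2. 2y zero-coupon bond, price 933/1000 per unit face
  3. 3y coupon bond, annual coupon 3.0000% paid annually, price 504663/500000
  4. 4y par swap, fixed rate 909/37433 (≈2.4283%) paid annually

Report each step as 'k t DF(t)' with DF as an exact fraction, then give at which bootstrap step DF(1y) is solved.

1 1 9769/10000
2 2 933/1000
3 3 9243/10000
4 4 9091/10000
DF(1y) is solved at step 1

step 1 [1y] swap r/1=231/9769: DF=(1 − 231/9769·(0))/(1+231/9769) = 9769/10000 ≈ 0.976900
step 2 [2y] zero: DF = P = 933/1000 ≈ 0.933000
step 3 [3y] bond c/1=3/100: DF=(504663/500000 − 3/100·(0.976900+0.933000))/(1+3/100) = 9243/10000 ≈ 0.924300
step 4 [4y] swap r/1=909/37433: DF=(1 − 909/37433·(0.976900+0.933000+0.924300))/(1+909/37433) = 9091/10000 ≈ 0.909100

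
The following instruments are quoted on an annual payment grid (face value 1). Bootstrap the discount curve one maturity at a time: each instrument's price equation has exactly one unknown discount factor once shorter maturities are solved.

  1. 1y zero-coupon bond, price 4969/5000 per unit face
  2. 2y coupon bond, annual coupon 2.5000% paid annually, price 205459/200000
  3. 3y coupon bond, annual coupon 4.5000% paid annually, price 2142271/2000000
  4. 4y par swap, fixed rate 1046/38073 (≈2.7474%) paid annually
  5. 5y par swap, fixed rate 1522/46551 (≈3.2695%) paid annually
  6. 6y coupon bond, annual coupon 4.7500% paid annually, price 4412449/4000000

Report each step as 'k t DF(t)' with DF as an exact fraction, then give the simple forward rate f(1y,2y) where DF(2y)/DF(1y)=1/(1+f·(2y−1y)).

1 1 4969/5000
2 2 489/500
3 3 9401/10000
4 4 4477/5000
5 5 4239/5000
6 6 421/500
f(1y,2y) = ((4969/5000)/(489/500) − 1)/(1) = 79/4890 ≈ 1.6155%

step 1 [1y] zero: DF = P = 4969/5000 ≈ 0.993800
step 2 [2y] bond c/1=1/40: DF=(205459/200000 − 1/40·(0.993800))/(1+1/40) = 489/500 ≈ 0.978000
step 3 [3y] bond c/1=9/200: DF=(2142271/2000000 − 9/200·(0.993800+0.978000))/(1+9/200) = 9401/10000 ≈ 0.940100
step 4 [4y] swap r/1=1046/38073: DF=(1 − 1046/38073·(0.993800+0.978000+0.940100))/(1+1046/38073) = 4477/5000 ≈ 0.895400
step 5 [5y] swap r/1=1522/46551: DF=(1 − 1522/46551·(0.993800+0.978000+0.940100+0.895400))/(1+1522/46551) = 4239/5000 ≈ 0.847800
step 6 [6y] bond c/1=19/400: DF=(4412449/4000000 − 19/400·(0.993800+0.978000+0.940100+0.895400+0.847800))/(1+19/400) = 421/500 ≈ 0.842000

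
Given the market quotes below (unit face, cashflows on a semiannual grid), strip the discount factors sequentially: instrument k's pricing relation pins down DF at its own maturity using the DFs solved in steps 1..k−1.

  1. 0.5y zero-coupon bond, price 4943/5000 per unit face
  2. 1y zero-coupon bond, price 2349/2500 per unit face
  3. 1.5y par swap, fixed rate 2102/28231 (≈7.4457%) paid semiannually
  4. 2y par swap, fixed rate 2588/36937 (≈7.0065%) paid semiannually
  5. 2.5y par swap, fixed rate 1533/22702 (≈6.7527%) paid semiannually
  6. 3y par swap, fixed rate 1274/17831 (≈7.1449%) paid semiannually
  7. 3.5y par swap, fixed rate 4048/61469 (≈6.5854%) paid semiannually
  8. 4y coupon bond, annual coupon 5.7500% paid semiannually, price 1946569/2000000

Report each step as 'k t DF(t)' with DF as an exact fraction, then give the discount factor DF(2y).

step 1 [0.5y] zero: DF = P = 4943/5000 ≈ 0.988600
step 2 [1y] zero: DF = P = 2349/2500 ≈ 0.939600
step 3 [1.5y] swap r/2=1051/28231: DF=(1 − 1051/28231·(0.988600+0.939600))/(1+1051/28231) = 8949/10000 ≈ 0.894900
step 4 [2y] swap r/2=1294/36937: DF=(1 − 1294/36937·(0.988600+0.939600+0.894900))/(1+1294/36937) = 4353/5000 ≈ 0.870600
step 5 [2.5y] swap r/2=1533/45404: DF=(1 − 1533/45404·(0.988600+0.939600+0.894900+0.870600))/(1+1533/45404) = 8467/10000 ≈ 0.846700
step 6 [3y] swap r/2=637/17831: DF=(1 − 637/17831·(0.988600+0.939600+0.894900+0.870600+0.846700))/(1+637/17831) = 8089/10000 ≈ 0.808900
step 7 [3.5y] swap r/2=2024/61469: DF=(1 − 2024/61469·(0.988600+0.939600+0.894900+0.870600+0.846700+0.808900))/(1+2024/61469) = 997/1250 ≈ 0.797600
step 8 [4y] bond c/2=23/800: DF=(1946569/2000000 − 23/800·(0.988600+0.939600+0.894900+0.870600+0.846700+0.808900+0.797600))/(1+23/800) = 7743/10000 ≈ 0.774300

1 1/2 4943/5000
2 1 2349/2500
3 3/2 8949/10000
4 2 4353/5000
5 5/2 8467/10000
6 3 8089/10000
7 7/2 997/1250
8 4 7743/10000
DF(2y) = 4353/5000 ≈ 0.870600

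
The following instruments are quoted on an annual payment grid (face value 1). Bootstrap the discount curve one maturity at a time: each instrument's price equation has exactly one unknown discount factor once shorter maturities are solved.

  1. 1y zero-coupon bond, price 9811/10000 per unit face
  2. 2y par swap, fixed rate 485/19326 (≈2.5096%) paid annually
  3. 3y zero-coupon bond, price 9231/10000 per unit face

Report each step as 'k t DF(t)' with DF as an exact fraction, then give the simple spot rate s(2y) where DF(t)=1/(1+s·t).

1 1 9811/10000
2 2 1903/2000
3 3 9231/10000
s(2y) = (1/(1903/2000) − 1)/(2) = 97/3806 ≈ 2.5486%

step 1 [1y] zero: DF = P = 9811/10000 ≈ 0.981100
step 2 [2y] swap r/1=485/19326: DF=(1 − 485/19326·(0.981100))/(1+485/19326) = 1903/2000 ≈ 0.951500
step 3 [3y] zero: DF = P = 9231/10000 ≈ 0.923100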